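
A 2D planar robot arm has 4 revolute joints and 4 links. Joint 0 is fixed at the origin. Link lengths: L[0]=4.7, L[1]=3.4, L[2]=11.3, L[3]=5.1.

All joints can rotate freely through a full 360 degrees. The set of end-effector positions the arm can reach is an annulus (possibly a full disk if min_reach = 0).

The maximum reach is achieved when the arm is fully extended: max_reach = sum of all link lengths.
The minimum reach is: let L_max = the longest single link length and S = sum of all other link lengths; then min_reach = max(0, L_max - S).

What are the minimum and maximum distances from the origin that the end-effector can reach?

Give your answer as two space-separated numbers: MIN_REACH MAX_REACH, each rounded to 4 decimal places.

Link lengths: [4.7, 3.4, 11.3, 5.1]
max_reach = 4.7 + 3.4 + 11.3 + 5.1 = 24.5
L_max = max([4.7, 3.4, 11.3, 5.1]) = 11.3
S (sum of others) = 24.5 - 11.3 = 13.2
min_reach = max(0, 11.3 - 13.2) = max(0, -1.9) = 0

Answer: 0.0000 24.5000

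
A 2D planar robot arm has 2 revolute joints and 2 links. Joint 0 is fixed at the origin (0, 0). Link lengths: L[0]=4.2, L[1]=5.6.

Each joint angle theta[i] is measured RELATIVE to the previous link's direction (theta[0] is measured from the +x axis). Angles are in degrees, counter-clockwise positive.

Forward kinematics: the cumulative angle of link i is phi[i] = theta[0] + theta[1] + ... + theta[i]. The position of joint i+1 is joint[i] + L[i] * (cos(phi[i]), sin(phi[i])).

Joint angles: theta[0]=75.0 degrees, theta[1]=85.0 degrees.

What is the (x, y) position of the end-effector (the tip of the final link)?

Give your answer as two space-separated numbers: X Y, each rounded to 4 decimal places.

joint[0] = (0.0000, 0.0000)  (base)
link 0: phi[0] = 75 = 75 deg
  cos(75 deg) = 0.2588, sin(75 deg) = 0.9659
  joint[1] = (0.0000, 0.0000) + 4.2 * (0.2588, 0.9659) = (0.0000 + 1.0870, 0.0000 + 4.0569) = (1.0870, 4.0569)
link 1: phi[1] = 75 + 85 = 160 deg
  cos(160 deg) = -0.9397, sin(160 deg) = 0.3420
  joint[2] = (1.0870, 4.0569) + 5.6 * (-0.9397, 0.3420) = (1.0870 + -5.2623, 4.0569 + 1.9153) = (-4.1752, 5.9722)
End effector: (-4.1752, 5.9722)

Answer: -4.1752 5.9722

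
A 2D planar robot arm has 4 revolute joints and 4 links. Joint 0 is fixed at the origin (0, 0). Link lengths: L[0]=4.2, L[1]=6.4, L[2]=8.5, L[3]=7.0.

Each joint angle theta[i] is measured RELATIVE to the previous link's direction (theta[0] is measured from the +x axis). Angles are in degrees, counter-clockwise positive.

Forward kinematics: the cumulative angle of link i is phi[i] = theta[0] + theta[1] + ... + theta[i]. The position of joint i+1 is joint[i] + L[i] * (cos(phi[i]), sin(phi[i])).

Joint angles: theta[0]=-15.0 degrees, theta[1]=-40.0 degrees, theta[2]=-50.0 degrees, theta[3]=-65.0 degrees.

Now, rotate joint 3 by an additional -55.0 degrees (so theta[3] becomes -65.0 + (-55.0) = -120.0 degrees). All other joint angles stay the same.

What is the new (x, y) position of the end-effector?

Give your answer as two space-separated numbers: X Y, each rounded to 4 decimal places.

Answer: 0.5781 -9.5902

Derivation:
joint[0] = (0.0000, 0.0000)  (base)
link 0: phi[0] = -15 = -15 deg
  cos(-15 deg) = 0.9659, sin(-15 deg) = -0.2588
  joint[1] = (0.0000, 0.0000) + 4.2 * (0.9659, -0.2588) = (0.0000 + 4.0569, 0.0000 + -1.0870) = (4.0569, -1.0870)
link 1: phi[1] = -15 + -40 = -55 deg
  cos(-55 deg) = 0.5736, sin(-55 deg) = -0.8192
  joint[2] = (4.0569, -1.0870) + 6.4 * (0.5736, -0.8192) = (4.0569 + 3.6709, -1.0870 + -5.2426) = (7.7278, -6.3296)
link 2: phi[2] = -15 + -40 + -50 = -105 deg
  cos(-105 deg) = -0.2588, sin(-105 deg) = -0.9659
  joint[3] = (7.7278, -6.3296) + 8.5 * (-0.2588, -0.9659) = (7.7278 + -2.2000, -6.3296 + -8.2104) = (5.5278, -14.5400)
link 3: phi[3] = -15 + -40 + -50 + -120 = -225 deg
  cos(-225 deg) = -0.7071, sin(-225 deg) = 0.7071
  joint[4] = (5.5278, -14.5400) + 7 * (-0.7071, 0.7071) = (5.5278 + -4.9497, -14.5400 + 4.9497) = (0.5781, -9.5902)
End effector: (0.5781, -9.5902)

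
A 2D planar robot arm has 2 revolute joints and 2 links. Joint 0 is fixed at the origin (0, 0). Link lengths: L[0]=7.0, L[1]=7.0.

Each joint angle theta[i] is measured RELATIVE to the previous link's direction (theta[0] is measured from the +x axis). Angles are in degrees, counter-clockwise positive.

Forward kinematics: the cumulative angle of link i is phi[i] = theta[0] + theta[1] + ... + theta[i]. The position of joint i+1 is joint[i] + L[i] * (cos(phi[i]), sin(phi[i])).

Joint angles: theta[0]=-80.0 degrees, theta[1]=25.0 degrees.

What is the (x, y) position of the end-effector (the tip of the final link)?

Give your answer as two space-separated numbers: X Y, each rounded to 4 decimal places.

Answer: 5.2306 -12.6277

Derivation:
joint[0] = (0.0000, 0.0000)  (base)
link 0: phi[0] = -80 = -80 deg
  cos(-80 deg) = 0.1736, sin(-80 deg) = -0.9848
  joint[1] = (0.0000, 0.0000) + 7 * (0.1736, -0.9848) = (0.0000 + 1.2155, 0.0000 + -6.8937) = (1.2155, -6.8937)
link 1: phi[1] = -80 + 25 = -55 deg
  cos(-55 deg) = 0.5736, sin(-55 deg) = -0.8192
  joint[2] = (1.2155, -6.8937) + 7 * (0.5736, -0.8192) = (1.2155 + 4.0150, -6.8937 + -5.7341) = (5.2306, -12.6277)
End effector: (5.2306, -12.6277)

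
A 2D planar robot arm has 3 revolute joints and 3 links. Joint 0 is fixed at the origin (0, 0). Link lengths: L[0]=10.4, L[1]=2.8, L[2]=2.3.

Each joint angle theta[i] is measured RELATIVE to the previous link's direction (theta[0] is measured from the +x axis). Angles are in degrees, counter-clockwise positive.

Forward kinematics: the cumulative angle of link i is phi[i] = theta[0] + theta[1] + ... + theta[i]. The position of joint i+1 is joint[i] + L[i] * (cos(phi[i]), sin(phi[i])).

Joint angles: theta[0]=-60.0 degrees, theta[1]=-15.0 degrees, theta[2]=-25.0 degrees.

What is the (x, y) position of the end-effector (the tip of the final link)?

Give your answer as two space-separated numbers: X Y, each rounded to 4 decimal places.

joint[0] = (0.0000, 0.0000)  (base)
link 0: phi[0] = -60 = -60 deg
  cos(-60 deg) = 0.5000, sin(-60 deg) = -0.8660
  joint[1] = (0.0000, 0.0000) + 10.4 * (0.5000, -0.8660) = (0.0000 + 5.2000, 0.0000 + -9.0067) = (5.2000, -9.0067)
link 1: phi[1] = -60 + -15 = -75 deg
  cos(-75 deg) = 0.2588, sin(-75 deg) = -0.9659
  joint[2] = (5.2000, -9.0067) + 2.8 * (0.2588, -0.9659) = (5.2000 + 0.7247, -9.0067 + -2.7046) = (5.9247, -11.7113)
link 2: phi[2] = -60 + -15 + -25 = -100 deg
  cos(-100 deg) = -0.1736, sin(-100 deg) = -0.9848
  joint[3] = (5.9247, -11.7113) + 2.3 * (-0.1736, -0.9848) = (5.9247 + -0.3994, -11.7113 + -2.2651) = (5.5253, -13.9763)
End effector: (5.5253, -13.9763)

Answer: 5.5253 -13.9763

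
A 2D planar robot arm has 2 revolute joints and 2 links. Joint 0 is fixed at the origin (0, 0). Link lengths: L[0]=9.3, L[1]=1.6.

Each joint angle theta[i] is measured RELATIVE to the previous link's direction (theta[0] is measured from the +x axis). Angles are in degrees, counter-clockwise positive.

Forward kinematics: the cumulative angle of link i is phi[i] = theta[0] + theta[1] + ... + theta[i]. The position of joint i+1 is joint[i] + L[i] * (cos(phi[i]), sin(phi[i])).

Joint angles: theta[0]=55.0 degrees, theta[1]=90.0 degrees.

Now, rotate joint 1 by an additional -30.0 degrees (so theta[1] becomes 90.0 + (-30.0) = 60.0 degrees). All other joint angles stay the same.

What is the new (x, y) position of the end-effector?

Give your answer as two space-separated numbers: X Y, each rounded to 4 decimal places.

Answer: 4.6581 9.0682

Derivation:
joint[0] = (0.0000, 0.0000)  (base)
link 0: phi[0] = 55 = 55 deg
  cos(55 deg) = 0.5736, sin(55 deg) = 0.8192
  joint[1] = (0.0000, 0.0000) + 9.3 * (0.5736, 0.8192) = (0.0000 + 5.3343, 0.0000 + 7.6181) = (5.3343, 7.6181)
link 1: phi[1] = 55 + 60 = 115 deg
  cos(115 deg) = -0.4226, sin(115 deg) = 0.9063
  joint[2] = (5.3343, 7.6181) + 1.6 * (-0.4226, 0.9063) = (5.3343 + -0.6762, 7.6181 + 1.4501) = (4.6581, 9.0682)
End effector: (4.6581, 9.0682)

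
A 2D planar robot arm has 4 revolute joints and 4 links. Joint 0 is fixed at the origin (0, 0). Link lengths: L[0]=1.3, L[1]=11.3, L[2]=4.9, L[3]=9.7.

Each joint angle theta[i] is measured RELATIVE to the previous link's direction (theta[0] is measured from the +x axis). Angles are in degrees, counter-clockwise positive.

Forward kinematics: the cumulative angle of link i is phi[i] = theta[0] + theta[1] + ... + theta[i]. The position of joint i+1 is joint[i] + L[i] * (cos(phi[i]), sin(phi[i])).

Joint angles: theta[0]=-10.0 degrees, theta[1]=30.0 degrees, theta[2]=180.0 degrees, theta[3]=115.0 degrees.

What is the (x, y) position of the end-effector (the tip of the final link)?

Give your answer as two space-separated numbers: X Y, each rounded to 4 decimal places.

Answer: 14.1532 -4.8957

Derivation:
joint[0] = (0.0000, 0.0000)  (base)
link 0: phi[0] = -10 = -10 deg
  cos(-10 deg) = 0.9848, sin(-10 deg) = -0.1736
  joint[1] = (0.0000, 0.0000) + 1.3 * (0.9848, -0.1736) = (0.0000 + 1.2803, 0.0000 + -0.2257) = (1.2803, -0.2257)
link 1: phi[1] = -10 + 30 = 20 deg
  cos(20 deg) = 0.9397, sin(20 deg) = 0.3420
  joint[2] = (1.2803, -0.2257) + 11.3 * (0.9397, 0.3420) = (1.2803 + 10.6185, -0.2257 + 3.8648) = (11.8988, 3.6391)
link 2: phi[2] = -10 + 30 + 180 = 200 deg
  cos(200 deg) = -0.9397, sin(200 deg) = -0.3420
  joint[3] = (11.8988, 3.6391) + 4.9 * (-0.9397, -0.3420) = (11.8988 + -4.6045, 3.6391 + -1.6759) = (7.2943, 1.9632)
link 3: phi[3] = -10 + 30 + 180 + 115 = 315 deg
  cos(315 deg) = 0.7071, sin(315 deg) = -0.7071
  joint[4] = (7.2943, 1.9632) + 9.7 * (0.7071, -0.7071) = (7.2943 + 6.8589, 1.9632 + -6.8589) = (14.1532, -4.8957)
End effector: (14.1532, -4.8957)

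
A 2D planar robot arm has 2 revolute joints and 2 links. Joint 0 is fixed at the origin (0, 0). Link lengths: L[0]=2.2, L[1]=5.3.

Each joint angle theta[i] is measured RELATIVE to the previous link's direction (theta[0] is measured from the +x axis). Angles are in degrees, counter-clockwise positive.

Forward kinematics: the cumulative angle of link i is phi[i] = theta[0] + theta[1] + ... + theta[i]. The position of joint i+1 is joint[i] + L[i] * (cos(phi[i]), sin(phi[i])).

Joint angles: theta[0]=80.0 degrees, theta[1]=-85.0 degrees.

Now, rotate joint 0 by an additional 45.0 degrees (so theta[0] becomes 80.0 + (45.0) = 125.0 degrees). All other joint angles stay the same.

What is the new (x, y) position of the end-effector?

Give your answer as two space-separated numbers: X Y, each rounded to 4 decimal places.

joint[0] = (0.0000, 0.0000)  (base)
link 0: phi[0] = 125 = 125 deg
  cos(125 deg) = -0.5736, sin(125 deg) = 0.8192
  joint[1] = (0.0000, 0.0000) + 2.2 * (-0.5736, 0.8192) = (0.0000 + -1.2619, 0.0000 + 1.8021) = (-1.2619, 1.8021)
link 1: phi[1] = 125 + -85 = 40 deg
  cos(40 deg) = 0.7660, sin(40 deg) = 0.6428
  joint[2] = (-1.2619, 1.8021) + 5.3 * (0.7660, 0.6428) = (-1.2619 + 4.0600, 1.8021 + 3.4068) = (2.7982, 5.2089)
End effector: (2.7982, 5.2089)

Answer: 2.7982 5.2089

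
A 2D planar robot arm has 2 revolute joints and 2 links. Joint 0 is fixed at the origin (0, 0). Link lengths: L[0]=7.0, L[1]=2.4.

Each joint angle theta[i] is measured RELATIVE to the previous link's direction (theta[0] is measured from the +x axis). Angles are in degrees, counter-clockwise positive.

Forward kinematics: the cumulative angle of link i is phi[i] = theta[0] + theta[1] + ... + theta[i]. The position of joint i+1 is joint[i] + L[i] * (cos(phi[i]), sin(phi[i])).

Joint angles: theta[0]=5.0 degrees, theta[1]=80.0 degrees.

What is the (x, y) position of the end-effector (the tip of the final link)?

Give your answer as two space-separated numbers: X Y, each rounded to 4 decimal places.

joint[0] = (0.0000, 0.0000)  (base)
link 0: phi[0] = 5 = 5 deg
  cos(5 deg) = 0.9962, sin(5 deg) = 0.0872
  joint[1] = (0.0000, 0.0000) + 7 * (0.9962, 0.0872) = (0.0000 + 6.9734, 0.0000 + 0.6101) = (6.9734, 0.6101)
link 1: phi[1] = 5 + 80 = 85 deg
  cos(85 deg) = 0.0872, sin(85 deg) = 0.9962
  joint[2] = (6.9734, 0.6101) + 2.4 * (0.0872, 0.9962) = (6.9734 + 0.2092, 0.6101 + 2.3909) = (7.1825, 3.0010)
End effector: (7.1825, 3.0010)

Answer: 7.1825 3.0010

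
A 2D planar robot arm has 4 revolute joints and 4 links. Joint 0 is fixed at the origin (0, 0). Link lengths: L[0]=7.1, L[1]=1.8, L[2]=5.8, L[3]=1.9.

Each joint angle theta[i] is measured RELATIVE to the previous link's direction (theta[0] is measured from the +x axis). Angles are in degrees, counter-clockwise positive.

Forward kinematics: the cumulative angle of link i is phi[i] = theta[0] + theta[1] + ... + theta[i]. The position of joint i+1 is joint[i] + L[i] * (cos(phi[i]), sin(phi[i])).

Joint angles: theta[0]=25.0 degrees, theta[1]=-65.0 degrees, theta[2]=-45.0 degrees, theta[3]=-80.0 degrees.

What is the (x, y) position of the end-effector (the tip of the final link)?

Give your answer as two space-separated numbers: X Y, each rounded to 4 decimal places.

joint[0] = (0.0000, 0.0000)  (base)
link 0: phi[0] = 25 = 25 deg
  cos(25 deg) = 0.9063, sin(25 deg) = 0.4226
  joint[1] = (0.0000, 0.0000) + 7.1 * (0.9063, 0.4226) = (0.0000 + 6.4348, 0.0000 + 3.0006) = (6.4348, 3.0006)
link 1: phi[1] = 25 + -65 = -40 deg
  cos(-40 deg) = 0.7660, sin(-40 deg) = -0.6428
  joint[2] = (6.4348, 3.0006) + 1.8 * (0.7660, -0.6428) = (6.4348 + 1.3789, 3.0006 + -1.1570) = (7.8137, 1.8436)
link 2: phi[2] = 25 + -65 + -45 = -85 deg
  cos(-85 deg) = 0.0872, sin(-85 deg) = -0.9962
  joint[3] = (7.8137, 1.8436) + 5.8 * (0.0872, -0.9962) = (7.8137 + 0.5055, 1.8436 + -5.7779) = (8.3192, -3.9344)
link 3: phi[3] = 25 + -65 + -45 + -80 = -165 deg
  cos(-165 deg) = -0.9659, sin(-165 deg) = -0.2588
  joint[4] = (8.3192, -3.9344) + 1.9 * (-0.9659, -0.2588) = (8.3192 + -1.8353, -3.9344 + -0.4918) = (6.4839, -4.4261)
End effector: (6.4839, -4.4261)

Answer: 6.4839 -4.4261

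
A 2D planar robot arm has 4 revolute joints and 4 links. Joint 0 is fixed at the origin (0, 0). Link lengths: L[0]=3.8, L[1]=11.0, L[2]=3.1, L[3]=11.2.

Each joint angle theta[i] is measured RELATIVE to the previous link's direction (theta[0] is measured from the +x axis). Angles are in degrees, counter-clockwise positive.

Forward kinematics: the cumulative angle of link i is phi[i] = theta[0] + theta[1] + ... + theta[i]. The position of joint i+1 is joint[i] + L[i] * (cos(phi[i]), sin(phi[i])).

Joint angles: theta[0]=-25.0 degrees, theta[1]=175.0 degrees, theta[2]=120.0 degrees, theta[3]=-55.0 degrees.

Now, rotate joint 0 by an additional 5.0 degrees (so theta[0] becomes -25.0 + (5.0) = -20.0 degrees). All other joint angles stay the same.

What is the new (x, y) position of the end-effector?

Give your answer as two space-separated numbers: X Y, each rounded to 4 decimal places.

joint[0] = (0.0000, 0.0000)  (base)
link 0: phi[0] = -20 = -20 deg
  cos(-20 deg) = 0.9397, sin(-20 deg) = -0.3420
  joint[1] = (0.0000, 0.0000) + 3.8 * (0.9397, -0.3420) = (0.0000 + 3.5708, 0.0000 + -1.2997) = (3.5708, -1.2997)
link 1: phi[1] = -20 + 175 = 155 deg
  cos(155 deg) = -0.9063, sin(155 deg) = 0.4226
  joint[2] = (3.5708, -1.2997) + 11 * (-0.9063, 0.4226) = (3.5708 + -9.9694, -1.2997 + 4.6488) = (-6.3986, 3.3491)
link 2: phi[2] = -20 + 175 + 120 = 275 deg
  cos(275 deg) = 0.0872, sin(275 deg) = -0.9962
  joint[3] = (-6.3986, 3.3491) + 3.1 * (0.0872, -0.9962) = (-6.3986 + 0.2702, 3.3491 + -3.0882) = (-6.1284, 0.2609)
link 3: phi[3] = -20 + 175 + 120 + -55 = 220 deg
  cos(220 deg) = -0.7660, sin(220 deg) = -0.6428
  joint[4] = (-6.1284, 0.2609) + 11.2 * (-0.7660, -0.6428) = (-6.1284 + -8.5797, 0.2609 + -7.1992) = (-14.7081, -6.9383)
End effector: (-14.7081, -6.9383)

Answer: -14.7081 -6.9383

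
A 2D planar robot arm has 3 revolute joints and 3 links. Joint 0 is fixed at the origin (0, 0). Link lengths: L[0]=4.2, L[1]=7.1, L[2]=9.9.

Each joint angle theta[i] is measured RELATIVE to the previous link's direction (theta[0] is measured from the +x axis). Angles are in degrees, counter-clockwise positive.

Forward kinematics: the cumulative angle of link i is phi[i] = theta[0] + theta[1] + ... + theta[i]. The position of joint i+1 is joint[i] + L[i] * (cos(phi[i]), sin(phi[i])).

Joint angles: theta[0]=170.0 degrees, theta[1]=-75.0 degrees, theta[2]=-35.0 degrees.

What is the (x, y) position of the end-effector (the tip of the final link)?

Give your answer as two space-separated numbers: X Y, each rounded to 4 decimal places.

Answer: 0.1950 16.3760

Derivation:
joint[0] = (0.0000, 0.0000)  (base)
link 0: phi[0] = 170 = 170 deg
  cos(170 deg) = -0.9848, sin(170 deg) = 0.1736
  joint[1] = (0.0000, 0.0000) + 4.2 * (-0.9848, 0.1736) = (0.0000 + -4.1362, 0.0000 + 0.7293) = (-4.1362, 0.7293)
link 1: phi[1] = 170 + -75 = 95 deg
  cos(95 deg) = -0.0872, sin(95 deg) = 0.9962
  joint[2] = (-4.1362, 0.7293) + 7.1 * (-0.0872, 0.9962) = (-4.1362 + -0.6188, 0.7293 + 7.0730) = (-4.7550, 7.8023)
link 2: phi[2] = 170 + -75 + -35 = 60 deg
  cos(60 deg) = 0.5000, sin(60 deg) = 0.8660
  joint[3] = (-4.7550, 7.8023) + 9.9 * (0.5000, 0.8660) = (-4.7550 + 4.9500, 7.8023 + 8.5737) = (0.1950, 16.3760)
End effector: (0.1950, 16.3760)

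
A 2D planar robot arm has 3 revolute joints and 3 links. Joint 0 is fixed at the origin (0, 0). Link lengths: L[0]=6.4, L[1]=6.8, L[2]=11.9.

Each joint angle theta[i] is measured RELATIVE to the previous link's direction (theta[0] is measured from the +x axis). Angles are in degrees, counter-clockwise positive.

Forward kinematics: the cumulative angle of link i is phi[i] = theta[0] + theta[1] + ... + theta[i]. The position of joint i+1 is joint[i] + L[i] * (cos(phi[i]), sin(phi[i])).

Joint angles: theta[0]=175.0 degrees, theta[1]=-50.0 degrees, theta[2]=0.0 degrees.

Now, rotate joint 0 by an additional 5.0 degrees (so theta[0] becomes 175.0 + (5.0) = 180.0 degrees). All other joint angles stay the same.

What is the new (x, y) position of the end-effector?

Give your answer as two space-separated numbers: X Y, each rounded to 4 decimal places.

joint[0] = (0.0000, 0.0000)  (base)
link 0: phi[0] = 180 = 180 deg
  cos(180 deg) = -1.0000, sin(180 deg) = 0.0000
  joint[1] = (0.0000, 0.0000) + 6.4 * (-1.0000, 0.0000) = (0.0000 + -6.4000, 0.0000 + 0.0000) = (-6.4000, 0.0000)
link 1: phi[1] = 180 + -50 = 130 deg
  cos(130 deg) = -0.6428, sin(130 deg) = 0.7660
  joint[2] = (-6.4000, 0.0000) + 6.8 * (-0.6428, 0.7660) = (-6.4000 + -4.3710, 0.0000 + 5.2091) = (-10.7710, 5.2091)
link 2: phi[2] = 180 + -50 + 0 = 130 deg
  cos(130 deg) = -0.6428, sin(130 deg) = 0.7660
  joint[3] = (-10.7710, 5.2091) + 11.9 * (-0.6428, 0.7660) = (-10.7710 + -7.6492, 5.2091 + 9.1159) = (-18.4201, 14.3250)
End effector: (-18.4201, 14.3250)

Answer: -18.4201 14.3250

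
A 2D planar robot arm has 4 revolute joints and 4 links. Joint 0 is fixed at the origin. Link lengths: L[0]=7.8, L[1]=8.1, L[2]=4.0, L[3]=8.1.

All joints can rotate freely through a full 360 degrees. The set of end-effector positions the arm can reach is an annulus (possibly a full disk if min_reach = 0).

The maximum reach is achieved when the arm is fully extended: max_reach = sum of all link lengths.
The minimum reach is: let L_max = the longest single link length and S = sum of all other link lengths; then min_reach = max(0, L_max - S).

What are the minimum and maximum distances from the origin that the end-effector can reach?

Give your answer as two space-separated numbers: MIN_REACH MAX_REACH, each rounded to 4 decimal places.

Link lengths: [7.8, 8.1, 4.0, 8.1]
max_reach = 7.8 + 8.1 + 4 + 8.1 = 28
L_max = max([7.8, 8.1, 4.0, 8.1]) = 8.1
S (sum of others) = 28 - 8.1 = 19.9
min_reach = max(0, 8.1 - 19.9) = max(0, -11.8) = 0

Answer: 0.0000 28.0000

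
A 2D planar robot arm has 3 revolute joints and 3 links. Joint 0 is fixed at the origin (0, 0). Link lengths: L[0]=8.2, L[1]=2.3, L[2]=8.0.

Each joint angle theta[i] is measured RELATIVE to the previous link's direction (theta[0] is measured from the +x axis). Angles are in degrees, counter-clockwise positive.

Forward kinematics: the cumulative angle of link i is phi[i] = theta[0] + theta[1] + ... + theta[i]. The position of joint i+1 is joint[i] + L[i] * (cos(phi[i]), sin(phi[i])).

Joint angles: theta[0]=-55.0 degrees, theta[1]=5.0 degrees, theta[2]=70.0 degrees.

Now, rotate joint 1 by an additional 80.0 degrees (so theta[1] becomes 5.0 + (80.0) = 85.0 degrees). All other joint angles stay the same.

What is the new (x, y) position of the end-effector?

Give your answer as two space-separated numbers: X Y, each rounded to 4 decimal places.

joint[0] = (0.0000, 0.0000)  (base)
link 0: phi[0] = -55 = -55 deg
  cos(-55 deg) = 0.5736, sin(-55 deg) = -0.8192
  joint[1] = (0.0000, 0.0000) + 8.2 * (0.5736, -0.8192) = (0.0000 + 4.7033, 0.0000 + -6.7170) = (4.7033, -6.7170)
link 1: phi[1] = -55 + 85 = 30 deg
  cos(30 deg) = 0.8660, sin(30 deg) = 0.5000
  joint[2] = (4.7033, -6.7170) + 2.3 * (0.8660, 0.5000) = (4.7033 + 1.9919, -6.7170 + 1.1500) = (6.6952, -5.5670)
link 2: phi[2] = -55 + 85 + 70 = 100 deg
  cos(100 deg) = -0.1736, sin(100 deg) = 0.9848
  joint[3] = (6.6952, -5.5670) + 8 * (-0.1736, 0.9848) = (6.6952 + -1.3892, -5.5670 + 7.8785) = (5.3060, 2.3114)
End effector: (5.3060, 2.3114)

Answer: 5.3060 2.3114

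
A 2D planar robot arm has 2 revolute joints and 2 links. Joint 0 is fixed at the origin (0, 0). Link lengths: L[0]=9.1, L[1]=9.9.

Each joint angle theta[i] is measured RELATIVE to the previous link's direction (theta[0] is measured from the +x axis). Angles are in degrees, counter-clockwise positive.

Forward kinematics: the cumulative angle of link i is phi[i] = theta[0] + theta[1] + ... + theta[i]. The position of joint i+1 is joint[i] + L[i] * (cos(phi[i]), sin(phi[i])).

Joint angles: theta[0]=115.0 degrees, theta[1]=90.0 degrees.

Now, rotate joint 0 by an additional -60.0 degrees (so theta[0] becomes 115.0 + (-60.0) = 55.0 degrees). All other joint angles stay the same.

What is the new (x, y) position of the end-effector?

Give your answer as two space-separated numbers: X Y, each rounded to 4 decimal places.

joint[0] = (0.0000, 0.0000)  (base)
link 0: phi[0] = 55 = 55 deg
  cos(55 deg) = 0.5736, sin(55 deg) = 0.8192
  joint[1] = (0.0000, 0.0000) + 9.1 * (0.5736, 0.8192) = (0.0000 + 5.2195, 0.0000 + 7.4543) = (5.2195, 7.4543)
link 1: phi[1] = 55 + 90 = 145 deg
  cos(145 deg) = -0.8192, sin(145 deg) = 0.5736
  joint[2] = (5.2195, 7.4543) + 9.9 * (-0.8192, 0.5736) = (5.2195 + -8.1096, 7.4543 + 5.6784) = (-2.8901, 13.1327)
End effector: (-2.8901, 13.1327)

Answer: -2.8901 13.1327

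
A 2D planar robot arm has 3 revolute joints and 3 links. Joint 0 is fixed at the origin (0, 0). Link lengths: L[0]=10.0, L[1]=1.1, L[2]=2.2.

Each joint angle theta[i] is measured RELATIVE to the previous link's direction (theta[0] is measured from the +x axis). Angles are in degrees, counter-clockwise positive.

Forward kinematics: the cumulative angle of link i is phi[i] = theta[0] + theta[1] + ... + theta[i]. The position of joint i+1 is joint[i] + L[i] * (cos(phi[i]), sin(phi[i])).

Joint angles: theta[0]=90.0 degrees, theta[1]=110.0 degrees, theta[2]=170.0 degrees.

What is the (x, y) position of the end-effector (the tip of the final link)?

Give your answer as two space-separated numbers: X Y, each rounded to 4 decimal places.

Answer: 1.1329 10.0058

Derivation:
joint[0] = (0.0000, 0.0000)  (base)
link 0: phi[0] = 90 = 90 deg
  cos(90 deg) = 0.0000, sin(90 deg) = 1.0000
  joint[1] = (0.0000, 0.0000) + 10 * (0.0000, 1.0000) = (0.0000 + 0.0000, 0.0000 + 10.0000) = (0.0000, 10.0000)
link 1: phi[1] = 90 + 110 = 200 deg
  cos(200 deg) = -0.9397, sin(200 deg) = -0.3420
  joint[2] = (0.0000, 10.0000) + 1.1 * (-0.9397, -0.3420) = (0.0000 + -1.0337, 10.0000 + -0.3762) = (-1.0337, 9.6238)
link 2: phi[2] = 90 + 110 + 170 = 370 deg
  cos(370 deg) = 0.9848, sin(370 deg) = 0.1736
  joint[3] = (-1.0337, 9.6238) + 2.2 * (0.9848, 0.1736) = (-1.0337 + 2.1666, 9.6238 + 0.3820) = (1.1329, 10.0058)
End effector: (1.1329, 10.0058)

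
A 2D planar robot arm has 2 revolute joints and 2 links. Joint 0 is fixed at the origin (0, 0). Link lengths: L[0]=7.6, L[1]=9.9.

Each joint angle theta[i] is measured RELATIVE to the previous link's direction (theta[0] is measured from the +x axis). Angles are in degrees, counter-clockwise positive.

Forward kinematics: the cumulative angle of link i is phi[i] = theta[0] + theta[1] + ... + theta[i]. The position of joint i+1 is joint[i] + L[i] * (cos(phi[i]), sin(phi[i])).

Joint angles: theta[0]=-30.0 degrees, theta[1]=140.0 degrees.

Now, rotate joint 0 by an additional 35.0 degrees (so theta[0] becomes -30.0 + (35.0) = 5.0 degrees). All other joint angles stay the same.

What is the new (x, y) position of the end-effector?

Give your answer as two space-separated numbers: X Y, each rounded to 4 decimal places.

Answer: -0.5385 6.3408

Derivation:
joint[0] = (0.0000, 0.0000)  (base)
link 0: phi[0] = 5 = 5 deg
  cos(5 deg) = 0.9962, sin(5 deg) = 0.0872
  joint[1] = (0.0000, 0.0000) + 7.6 * (0.9962, 0.0872) = (0.0000 + 7.5711, 0.0000 + 0.6624) = (7.5711, 0.6624)
link 1: phi[1] = 5 + 140 = 145 deg
  cos(145 deg) = -0.8192, sin(145 deg) = 0.5736
  joint[2] = (7.5711, 0.6624) + 9.9 * (-0.8192, 0.5736) = (7.5711 + -8.1096, 0.6624 + 5.6784) = (-0.5385, 6.3408)
End effector: (-0.5385, 6.3408)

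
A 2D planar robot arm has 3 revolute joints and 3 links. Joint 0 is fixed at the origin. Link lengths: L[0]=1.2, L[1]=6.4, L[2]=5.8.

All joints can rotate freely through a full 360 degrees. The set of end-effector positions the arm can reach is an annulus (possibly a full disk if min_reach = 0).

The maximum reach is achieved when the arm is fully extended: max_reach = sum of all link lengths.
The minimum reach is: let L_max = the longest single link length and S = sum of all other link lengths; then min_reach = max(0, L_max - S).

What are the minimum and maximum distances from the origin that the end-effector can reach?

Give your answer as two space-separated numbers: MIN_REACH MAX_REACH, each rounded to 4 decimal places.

Link lengths: [1.2, 6.4, 5.8]
max_reach = 1.2 + 6.4 + 5.8 = 13.4
L_max = max([1.2, 6.4, 5.8]) = 6.4
S (sum of others) = 13.4 - 6.4 = 7
min_reach = max(0, 6.4 - 7) = max(0, -0.6) = 0

Answer: 0.0000 13.4000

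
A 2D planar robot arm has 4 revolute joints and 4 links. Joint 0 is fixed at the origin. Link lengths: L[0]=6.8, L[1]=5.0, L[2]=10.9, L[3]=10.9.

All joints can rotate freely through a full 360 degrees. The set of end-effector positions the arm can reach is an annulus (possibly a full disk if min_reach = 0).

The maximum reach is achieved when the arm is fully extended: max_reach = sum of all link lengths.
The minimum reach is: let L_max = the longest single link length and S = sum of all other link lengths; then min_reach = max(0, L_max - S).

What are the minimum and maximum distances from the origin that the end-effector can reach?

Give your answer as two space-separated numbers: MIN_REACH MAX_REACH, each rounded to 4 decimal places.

Link lengths: [6.8, 5.0, 10.9, 10.9]
max_reach = 6.8 + 5 + 10.9 + 10.9 = 33.6
L_max = max([6.8, 5.0, 10.9, 10.9]) = 10.9
S (sum of others) = 33.6 - 10.9 = 22.7
min_reach = max(0, 10.9 - 22.7) = max(0, -11.8) = 0

Answer: 0.0000 33.6000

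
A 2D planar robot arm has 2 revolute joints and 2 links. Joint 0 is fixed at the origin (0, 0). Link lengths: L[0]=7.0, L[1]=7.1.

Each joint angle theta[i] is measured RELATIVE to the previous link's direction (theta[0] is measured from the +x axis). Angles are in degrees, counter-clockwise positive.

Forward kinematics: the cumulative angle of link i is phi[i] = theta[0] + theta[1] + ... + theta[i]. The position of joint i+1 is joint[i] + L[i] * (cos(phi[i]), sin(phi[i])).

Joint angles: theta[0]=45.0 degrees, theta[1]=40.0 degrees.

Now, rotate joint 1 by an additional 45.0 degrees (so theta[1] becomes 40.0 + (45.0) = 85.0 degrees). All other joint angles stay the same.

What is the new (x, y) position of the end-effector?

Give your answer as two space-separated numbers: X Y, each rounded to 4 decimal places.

joint[0] = (0.0000, 0.0000)  (base)
link 0: phi[0] = 45 = 45 deg
  cos(45 deg) = 0.7071, sin(45 deg) = 0.7071
  joint[1] = (0.0000, 0.0000) + 7 * (0.7071, 0.7071) = (0.0000 + 4.9497, 0.0000 + 4.9497) = (4.9497, 4.9497)
link 1: phi[1] = 45 + 85 = 130 deg
  cos(130 deg) = -0.6428, sin(130 deg) = 0.7660
  joint[2] = (4.9497, 4.9497) + 7.1 * (-0.6428, 0.7660) = (4.9497 + -4.5638, 4.9497 + 5.4389) = (0.3860, 10.3887)
End effector: (0.3860, 10.3887)

Answer: 0.3860 10.3887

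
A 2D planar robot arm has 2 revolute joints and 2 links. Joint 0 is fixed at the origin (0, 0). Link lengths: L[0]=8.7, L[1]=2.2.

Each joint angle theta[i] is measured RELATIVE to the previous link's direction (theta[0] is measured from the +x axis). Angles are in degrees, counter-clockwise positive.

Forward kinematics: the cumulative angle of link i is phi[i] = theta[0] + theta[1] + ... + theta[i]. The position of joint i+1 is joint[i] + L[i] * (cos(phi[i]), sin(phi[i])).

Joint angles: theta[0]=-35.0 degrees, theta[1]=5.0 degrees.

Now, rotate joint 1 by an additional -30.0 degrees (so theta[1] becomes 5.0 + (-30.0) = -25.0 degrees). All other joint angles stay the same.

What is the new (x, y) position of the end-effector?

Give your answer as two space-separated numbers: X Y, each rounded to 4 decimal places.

Answer: 8.2266 -6.8954

Derivation:
joint[0] = (0.0000, 0.0000)  (base)
link 0: phi[0] = -35 = -35 deg
  cos(-35 deg) = 0.8192, sin(-35 deg) = -0.5736
  joint[1] = (0.0000, 0.0000) + 8.7 * (0.8192, -0.5736) = (0.0000 + 7.1266, 0.0000 + -4.9901) = (7.1266, -4.9901)
link 1: phi[1] = -35 + -25 = -60 deg
  cos(-60 deg) = 0.5000, sin(-60 deg) = -0.8660
  joint[2] = (7.1266, -4.9901) + 2.2 * (0.5000, -0.8660) = (7.1266 + 1.1000, -4.9901 + -1.9053) = (8.2266, -6.8954)
End effector: (8.2266, -6.8954)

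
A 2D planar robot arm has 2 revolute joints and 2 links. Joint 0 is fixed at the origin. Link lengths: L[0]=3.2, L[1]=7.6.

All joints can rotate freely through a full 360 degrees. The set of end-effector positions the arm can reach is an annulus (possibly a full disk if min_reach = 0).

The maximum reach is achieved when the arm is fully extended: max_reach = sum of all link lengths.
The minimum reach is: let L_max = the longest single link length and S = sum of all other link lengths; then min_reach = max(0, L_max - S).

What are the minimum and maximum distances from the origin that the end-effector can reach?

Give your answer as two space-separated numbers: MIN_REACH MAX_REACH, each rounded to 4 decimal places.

Answer: 4.4000 10.8000

Derivation:
Link lengths: [3.2, 7.6]
max_reach = 3.2 + 7.6 = 10.8
L_max = max([3.2, 7.6]) = 7.6
S (sum of others) = 10.8 - 7.6 = 3.2
min_reach = max(0, 7.6 - 3.2) = max(0, 4.4) = 4.4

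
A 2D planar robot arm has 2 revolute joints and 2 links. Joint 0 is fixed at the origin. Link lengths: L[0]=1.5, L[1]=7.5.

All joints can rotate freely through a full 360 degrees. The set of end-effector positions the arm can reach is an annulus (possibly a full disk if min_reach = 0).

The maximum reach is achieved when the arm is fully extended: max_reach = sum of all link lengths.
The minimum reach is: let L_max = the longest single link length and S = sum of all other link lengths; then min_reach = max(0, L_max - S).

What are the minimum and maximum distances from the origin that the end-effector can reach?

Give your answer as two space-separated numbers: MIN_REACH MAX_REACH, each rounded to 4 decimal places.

Answer: 6.0000 9.0000

Derivation:
Link lengths: [1.5, 7.5]
max_reach = 1.5 + 7.5 = 9
L_max = max([1.5, 7.5]) = 7.5
S (sum of others) = 9 - 7.5 = 1.5
min_reach = max(0, 7.5 - 1.5) = max(0, 6) = 6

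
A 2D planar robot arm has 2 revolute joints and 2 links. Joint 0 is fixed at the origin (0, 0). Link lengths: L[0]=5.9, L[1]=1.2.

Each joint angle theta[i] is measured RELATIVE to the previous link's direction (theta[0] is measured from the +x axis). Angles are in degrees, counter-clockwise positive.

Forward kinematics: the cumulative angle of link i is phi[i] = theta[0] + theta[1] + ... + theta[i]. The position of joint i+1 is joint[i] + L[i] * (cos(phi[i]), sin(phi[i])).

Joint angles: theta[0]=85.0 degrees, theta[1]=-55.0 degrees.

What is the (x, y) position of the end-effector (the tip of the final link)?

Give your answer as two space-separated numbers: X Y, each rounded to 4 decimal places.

joint[0] = (0.0000, 0.0000)  (base)
link 0: phi[0] = 85 = 85 deg
  cos(85 deg) = 0.0872, sin(85 deg) = 0.9962
  joint[1] = (0.0000, 0.0000) + 5.9 * (0.0872, 0.9962) = (0.0000 + 0.5142, 0.0000 + 5.8775) = (0.5142, 5.8775)
link 1: phi[1] = 85 + -55 = 30 deg
  cos(30 deg) = 0.8660, sin(30 deg) = 0.5000
  joint[2] = (0.5142, 5.8775) + 1.2 * (0.8660, 0.5000) = (0.5142 + 1.0392, 5.8775 + 0.6000) = (1.5534, 6.4775)
End effector: (1.5534, 6.4775)

Answer: 1.5534 6.4775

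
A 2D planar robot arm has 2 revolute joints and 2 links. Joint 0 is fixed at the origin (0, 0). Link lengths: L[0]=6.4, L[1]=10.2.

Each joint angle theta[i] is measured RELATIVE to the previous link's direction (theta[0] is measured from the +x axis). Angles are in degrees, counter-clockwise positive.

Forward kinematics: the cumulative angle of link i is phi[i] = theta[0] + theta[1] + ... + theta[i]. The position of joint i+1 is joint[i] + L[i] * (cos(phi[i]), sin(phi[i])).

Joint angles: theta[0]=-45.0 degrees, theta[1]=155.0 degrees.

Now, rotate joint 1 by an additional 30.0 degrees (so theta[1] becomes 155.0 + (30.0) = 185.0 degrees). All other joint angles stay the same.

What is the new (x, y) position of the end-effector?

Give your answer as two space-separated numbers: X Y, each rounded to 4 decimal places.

joint[0] = (0.0000, 0.0000)  (base)
link 0: phi[0] = -45 = -45 deg
  cos(-45 deg) = 0.7071, sin(-45 deg) = -0.7071
  joint[1] = (0.0000, 0.0000) + 6.4 * (0.7071, -0.7071) = (0.0000 + 4.5255, 0.0000 + -4.5255) = (4.5255, -4.5255)
link 1: phi[1] = -45 + 185 = 140 deg
  cos(140 deg) = -0.7660, sin(140 deg) = 0.6428
  joint[2] = (4.5255, -4.5255) + 10.2 * (-0.7660, 0.6428) = (4.5255 + -7.8137, -4.5255 + 6.5564) = (-3.2882, 2.0310)
End effector: (-3.2882, 2.0310)

Answer: -3.2882 2.0310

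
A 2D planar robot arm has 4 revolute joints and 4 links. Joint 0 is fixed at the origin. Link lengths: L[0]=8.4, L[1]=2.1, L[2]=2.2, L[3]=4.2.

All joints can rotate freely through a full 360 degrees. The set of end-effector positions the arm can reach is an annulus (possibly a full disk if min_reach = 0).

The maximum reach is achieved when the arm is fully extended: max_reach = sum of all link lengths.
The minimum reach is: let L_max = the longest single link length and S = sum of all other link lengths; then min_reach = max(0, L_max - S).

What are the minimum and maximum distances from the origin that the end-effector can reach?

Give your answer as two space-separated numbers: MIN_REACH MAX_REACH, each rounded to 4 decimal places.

Answer: 0.0000 16.9000

Derivation:
Link lengths: [8.4, 2.1, 2.2, 4.2]
max_reach = 8.4 + 2.1 + 2.2 + 4.2 = 16.9
L_max = max([8.4, 2.1, 2.2, 4.2]) = 8.4
S (sum of others) = 16.9 - 8.4 = 8.5
min_reach = max(0, 8.4 - 8.5) = max(0, -0.1) = 0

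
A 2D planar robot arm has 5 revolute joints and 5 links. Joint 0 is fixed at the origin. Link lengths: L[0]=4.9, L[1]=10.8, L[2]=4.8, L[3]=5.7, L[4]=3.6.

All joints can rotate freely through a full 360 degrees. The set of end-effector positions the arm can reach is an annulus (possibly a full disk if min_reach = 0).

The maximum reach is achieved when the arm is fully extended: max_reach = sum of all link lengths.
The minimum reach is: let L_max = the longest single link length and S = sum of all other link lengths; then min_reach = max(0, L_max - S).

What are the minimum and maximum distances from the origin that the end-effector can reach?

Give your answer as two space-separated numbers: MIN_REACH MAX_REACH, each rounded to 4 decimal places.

Link lengths: [4.9, 10.8, 4.8, 5.7, 3.6]
max_reach = 4.9 + 10.8 + 4.8 + 5.7 + 3.6 = 29.8
L_max = max([4.9, 10.8, 4.8, 5.7, 3.6]) = 10.8
S (sum of others) = 29.8 - 10.8 = 19
min_reach = max(0, 10.8 - 19) = max(0, -8.2) = 0

Answer: 0.0000 29.8000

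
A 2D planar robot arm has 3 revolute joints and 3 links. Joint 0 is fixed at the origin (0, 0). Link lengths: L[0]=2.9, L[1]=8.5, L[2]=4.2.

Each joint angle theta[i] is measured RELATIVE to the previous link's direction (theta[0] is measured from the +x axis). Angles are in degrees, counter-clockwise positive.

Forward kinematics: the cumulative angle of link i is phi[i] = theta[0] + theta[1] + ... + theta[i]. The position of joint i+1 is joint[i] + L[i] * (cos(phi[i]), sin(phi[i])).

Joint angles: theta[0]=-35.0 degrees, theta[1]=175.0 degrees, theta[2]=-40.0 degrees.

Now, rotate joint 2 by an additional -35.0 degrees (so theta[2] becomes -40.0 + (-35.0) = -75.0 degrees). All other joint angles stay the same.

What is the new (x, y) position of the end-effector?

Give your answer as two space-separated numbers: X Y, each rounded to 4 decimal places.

Answer: -2.3608 7.6068

Derivation:
joint[0] = (0.0000, 0.0000)  (base)
link 0: phi[0] = -35 = -35 deg
  cos(-35 deg) = 0.8192, sin(-35 deg) = -0.5736
  joint[1] = (0.0000, 0.0000) + 2.9 * (0.8192, -0.5736) = (0.0000 + 2.3755, 0.0000 + -1.6634) = (2.3755, -1.6634)
link 1: phi[1] = -35 + 175 = 140 deg
  cos(140 deg) = -0.7660, sin(140 deg) = 0.6428
  joint[2] = (2.3755, -1.6634) + 8.5 * (-0.7660, 0.6428) = (2.3755 + -6.5114, -1.6634 + 5.4637) = (-4.1358, 3.8003)
link 2: phi[2] = -35 + 175 + -75 = 65 deg
  cos(65 deg) = 0.4226, sin(65 deg) = 0.9063
  joint[3] = (-4.1358, 3.8003) + 4.2 * (0.4226, 0.9063) = (-4.1358 + 1.7750, 3.8003 + 3.8065) = (-2.3608, 7.6068)
End effector: (-2.3608, 7.6068)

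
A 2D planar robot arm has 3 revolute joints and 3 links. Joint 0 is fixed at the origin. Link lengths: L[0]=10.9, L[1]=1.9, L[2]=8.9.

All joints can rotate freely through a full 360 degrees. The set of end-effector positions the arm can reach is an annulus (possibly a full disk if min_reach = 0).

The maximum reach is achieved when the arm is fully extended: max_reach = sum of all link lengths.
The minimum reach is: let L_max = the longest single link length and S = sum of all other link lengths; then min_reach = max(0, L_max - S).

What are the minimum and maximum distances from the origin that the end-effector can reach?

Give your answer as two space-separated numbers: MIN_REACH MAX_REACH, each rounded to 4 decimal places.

Link lengths: [10.9, 1.9, 8.9]
max_reach = 10.9 + 1.9 + 8.9 = 21.7
L_max = max([10.9, 1.9, 8.9]) = 10.9
S (sum of others) = 21.7 - 10.9 = 10.8
min_reach = max(0, 10.9 - 10.8) = max(0, 0.1) = 0.1

Answer: 0.1000 21.7000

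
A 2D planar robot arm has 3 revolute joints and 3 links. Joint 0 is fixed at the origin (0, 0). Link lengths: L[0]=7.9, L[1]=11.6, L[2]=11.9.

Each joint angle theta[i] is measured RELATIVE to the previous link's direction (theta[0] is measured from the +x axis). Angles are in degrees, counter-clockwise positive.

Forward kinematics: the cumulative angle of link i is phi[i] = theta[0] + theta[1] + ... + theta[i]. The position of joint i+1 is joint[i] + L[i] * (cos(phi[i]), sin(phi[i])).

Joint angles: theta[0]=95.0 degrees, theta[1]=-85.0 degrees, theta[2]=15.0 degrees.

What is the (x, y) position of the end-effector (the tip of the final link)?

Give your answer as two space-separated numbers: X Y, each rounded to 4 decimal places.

Answer: 21.5203 14.9134

Derivation:
joint[0] = (0.0000, 0.0000)  (base)
link 0: phi[0] = 95 = 95 deg
  cos(95 deg) = -0.0872, sin(95 deg) = 0.9962
  joint[1] = (0.0000, 0.0000) + 7.9 * (-0.0872, 0.9962) = (0.0000 + -0.6885, 0.0000 + 7.8699) = (-0.6885, 7.8699)
link 1: phi[1] = 95 + -85 = 10 deg
  cos(10 deg) = 0.9848, sin(10 deg) = 0.1736
  joint[2] = (-0.6885, 7.8699) + 11.6 * (0.9848, 0.1736) = (-0.6885 + 11.4238, 7.8699 + 2.0143) = (10.7352, 9.8843)
link 2: phi[2] = 95 + -85 + 15 = 25 deg
  cos(25 deg) = 0.9063, sin(25 deg) = 0.4226
  joint[3] = (10.7352, 9.8843) + 11.9 * (0.9063, 0.4226) = (10.7352 + 10.7851, 9.8843 + 5.0292) = (21.5203, 14.9134)
End effector: (21.5203, 14.9134)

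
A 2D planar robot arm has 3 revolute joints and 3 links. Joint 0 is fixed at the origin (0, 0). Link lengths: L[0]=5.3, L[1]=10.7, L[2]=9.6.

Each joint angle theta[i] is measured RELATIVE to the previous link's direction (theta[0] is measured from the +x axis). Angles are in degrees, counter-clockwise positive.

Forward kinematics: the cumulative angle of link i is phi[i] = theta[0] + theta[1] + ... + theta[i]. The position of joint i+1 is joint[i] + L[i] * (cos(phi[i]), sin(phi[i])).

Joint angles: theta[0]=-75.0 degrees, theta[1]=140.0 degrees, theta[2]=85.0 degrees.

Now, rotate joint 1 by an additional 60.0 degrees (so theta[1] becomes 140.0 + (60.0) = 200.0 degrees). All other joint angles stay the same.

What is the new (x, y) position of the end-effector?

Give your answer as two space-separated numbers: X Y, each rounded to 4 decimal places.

Answer: -13.0794 -1.1545

Derivation:
joint[0] = (0.0000, 0.0000)  (base)
link 0: phi[0] = -75 = -75 deg
  cos(-75 deg) = 0.2588, sin(-75 deg) = -0.9659
  joint[1] = (0.0000, 0.0000) + 5.3 * (0.2588, -0.9659) = (0.0000 + 1.3717, 0.0000 + -5.1194) = (1.3717, -5.1194)
link 1: phi[1] = -75 + 200 = 125 deg
  cos(125 deg) = -0.5736, sin(125 deg) = 0.8192
  joint[2] = (1.3717, -5.1194) + 10.7 * (-0.5736, 0.8192) = (1.3717 + -6.1373, -5.1194 + 8.7649) = (-4.7655, 3.6455)
link 2: phi[2] = -75 + 200 + 85 = 210 deg
  cos(210 deg) = -0.8660, sin(210 deg) = -0.5000
  joint[3] = (-4.7655, 3.6455) + 9.6 * (-0.8660, -0.5000) = (-4.7655 + -8.3138, 3.6455 + -4.8000) = (-13.0794, -1.1545)
End effector: (-13.0794, -1.1545)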